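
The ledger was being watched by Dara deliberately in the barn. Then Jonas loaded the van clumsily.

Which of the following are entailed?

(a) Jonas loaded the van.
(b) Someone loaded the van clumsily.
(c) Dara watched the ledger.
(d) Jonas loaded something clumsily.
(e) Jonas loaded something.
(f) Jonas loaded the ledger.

(a), (b), (c), (d), (e)

(a) Entailed — every conjunct here is already in the original loading event.
(b) Entailed — this follows by dropping conjuncts from the loading event's description.
(c) Entailed — 'watch' is an activity; 'was watching' entails that some watching happened, so 'watched' holds.
(d) Entailed — this follows by dropping conjuncts from the loading event's description.
(e) Entailed — this follows by dropping conjuncts from the loading event's description.
(f) Not entailed — Jonas loaded the van, not the ledger; the ledger belongs to the watching event.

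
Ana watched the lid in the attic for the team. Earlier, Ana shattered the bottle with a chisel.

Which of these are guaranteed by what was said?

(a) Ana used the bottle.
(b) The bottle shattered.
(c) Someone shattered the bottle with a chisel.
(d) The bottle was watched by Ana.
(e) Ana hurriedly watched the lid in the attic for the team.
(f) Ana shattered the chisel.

(b), (c)

(a) Not entailed — the bottle is the patient, not an instrument — Ana used a chisel.
(b) Entailed — 'Ana shattered the bottle' is causative; it entails the inchoative 'the bottle shattered'.
(c) Entailed — every conjunct here is already in the original shattering event.
(d) Not entailed — Ana watched the lid, not the bottle; the bottle belongs to the shattering event.
(e) Not entailed — 'hurriedly' adds information not in the original event.
(f) Not entailed — the chisel is the instrument, not what was shattered.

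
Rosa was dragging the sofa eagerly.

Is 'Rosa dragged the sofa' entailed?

'drag' is atelic; if Rosa was dragging the sofa, then Rosa dragged the sofa (for some time).

yes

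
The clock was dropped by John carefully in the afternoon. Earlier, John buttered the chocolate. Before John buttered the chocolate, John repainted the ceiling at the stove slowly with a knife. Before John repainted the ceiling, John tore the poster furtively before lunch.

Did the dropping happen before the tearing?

no

The narrative orders the tearing before the dropping.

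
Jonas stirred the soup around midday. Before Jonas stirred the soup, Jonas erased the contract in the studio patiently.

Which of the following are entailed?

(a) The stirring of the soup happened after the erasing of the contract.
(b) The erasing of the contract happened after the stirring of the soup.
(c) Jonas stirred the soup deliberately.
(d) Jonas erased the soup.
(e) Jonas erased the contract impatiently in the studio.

(a)

(a) Entailed — the narrative places the erasing before the stirring.
(b) Not entailed — the narrative places the erasing before the stirring, not after.
(c) Not entailed — 'deliberately' adds information not in the original event.
(d) Not entailed — Jonas erased the contract, not the soup; the soup belongs to the stirring event.
(e) Not entailed — 'impatiently' adds a manner not in (and inconsistent with) the original.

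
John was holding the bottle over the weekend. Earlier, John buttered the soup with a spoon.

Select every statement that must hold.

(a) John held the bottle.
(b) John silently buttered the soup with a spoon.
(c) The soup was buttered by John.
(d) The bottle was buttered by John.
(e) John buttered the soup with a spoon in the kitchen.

(a) Entailed — 'hold' is an activity; 'was holding' entails that some holding happened, so 'held' holds.
(b) Not entailed — 'silently' adds information not in the original event.
(c) Entailed — dropping 'with a spoon' leaves a sub-description the original still satisfies.
(d) Not entailed — John buttered the soup, not the bottle; the bottle belongs to the holding event.
(e) Not entailed — 'in the kitchen' adds information not in the original event.

(a), (c)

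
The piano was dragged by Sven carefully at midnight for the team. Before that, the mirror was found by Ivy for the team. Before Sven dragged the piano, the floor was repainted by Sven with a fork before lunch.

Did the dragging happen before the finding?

The narrative orders the finding before the dragging.

no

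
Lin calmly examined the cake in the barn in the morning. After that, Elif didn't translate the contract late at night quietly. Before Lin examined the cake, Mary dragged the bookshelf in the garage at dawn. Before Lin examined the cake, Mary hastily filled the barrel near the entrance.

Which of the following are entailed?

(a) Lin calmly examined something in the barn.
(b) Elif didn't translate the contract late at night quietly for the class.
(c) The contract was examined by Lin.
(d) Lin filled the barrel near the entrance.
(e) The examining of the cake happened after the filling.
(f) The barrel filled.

(a) Entailed — this follows by dropping conjuncts from the examining event's description.
(b) Entailed — under negation, adding a further restriction is entailed: if no such translating event occurred, none occurred for the class either.
(c) Not entailed — Lin examined the cake, not the contract; the contract belongs to the translating event.
(d) Not entailed — the passage has Mary filling the barrel, not Lin.
(e) Entailed — the narrative places the filling before the examining.
(f) Entailed — 'Mary filled the barrel' is causative; it entails the inchoative 'the barrel filled'.

(a), (b), (e), (f)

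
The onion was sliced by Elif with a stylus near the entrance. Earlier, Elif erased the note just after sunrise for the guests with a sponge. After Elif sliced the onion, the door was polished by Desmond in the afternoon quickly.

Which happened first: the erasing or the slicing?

The connectives place the erasing before the slicing.

the erasing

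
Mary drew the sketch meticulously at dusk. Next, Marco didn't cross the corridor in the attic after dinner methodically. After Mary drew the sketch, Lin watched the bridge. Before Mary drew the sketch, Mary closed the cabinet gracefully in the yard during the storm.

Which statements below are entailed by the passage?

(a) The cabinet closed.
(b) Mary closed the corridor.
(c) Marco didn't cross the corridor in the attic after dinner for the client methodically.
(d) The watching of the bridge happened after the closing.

(a), (c), (d)

(a) Entailed — 'Mary closed the cabinet' is causative; it entails the inchoative 'the cabinet closed'.
(b) Not entailed — Mary closed the cabinet, not the corridor; the corridor belongs to the crossing event.
(c) Entailed — under negation, adding a further restriction is entailed: if no such crossing event occurred, none occurred for the client either.
(d) Entailed — the narrative places the closing before the watching.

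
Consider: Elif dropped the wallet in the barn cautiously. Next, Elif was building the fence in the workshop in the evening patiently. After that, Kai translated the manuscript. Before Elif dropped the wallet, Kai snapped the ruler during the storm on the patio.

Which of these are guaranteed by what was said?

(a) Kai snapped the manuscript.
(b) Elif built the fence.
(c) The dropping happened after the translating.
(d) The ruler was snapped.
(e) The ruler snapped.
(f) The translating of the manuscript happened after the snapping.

(a) Not entailed — Kai snapped the ruler, not the manuscript; the manuscript belongs to the translating event.
(b) Not entailed — 'was building' is progressive on an accomplishment; it does not entail the completed 'built'.
(c) Not entailed — the narrative places the dropping before the translating, not after.
(d) Entailed — every conjunct here is already in the original snapping event.
(e) Entailed — 'Kai snapped the ruler' is causative; it entails the inchoative 'the ruler snapped'.
(f) Entailed — the narrative places the snapping before the translating.

(d), (e), (f)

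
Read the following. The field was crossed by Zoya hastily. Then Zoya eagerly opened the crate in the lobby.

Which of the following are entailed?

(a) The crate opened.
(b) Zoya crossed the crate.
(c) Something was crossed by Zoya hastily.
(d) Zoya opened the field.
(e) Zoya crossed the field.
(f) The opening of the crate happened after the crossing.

(a), (c), (e), (f)

(a) Entailed — 'Zoya opened the crate' is causative; it entails the inchoative 'the crate opened'.
(b) Not entailed — Zoya crossed the field, not the crate; the crate belongs to the opening event.
(c) Entailed — the original entails any weakening of itself; this just generalizes the patient.
(d) Not entailed — Zoya opened the crate, not the field; the field belongs to the crossing event.
(e) Entailed — the original entails any weakening of itself; this just drops 'hastily'.
(f) Entailed — the narrative places the crossing before the opening.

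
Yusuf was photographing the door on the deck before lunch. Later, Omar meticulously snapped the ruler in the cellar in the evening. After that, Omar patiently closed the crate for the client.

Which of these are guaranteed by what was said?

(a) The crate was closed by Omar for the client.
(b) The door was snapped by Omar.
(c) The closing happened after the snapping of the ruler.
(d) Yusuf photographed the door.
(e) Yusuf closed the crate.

(a) Entailed — the original entails any weakening of itself; this just drops 'patiently'.
(b) Not entailed — Omar snapped the ruler, not the door; the door belongs to the photographing event.
(c) Entailed — the narrative places the snapping before the closing.
(d) Not entailed — 'was photographing' is progressive on an accomplishment; it does not entail the completed 'photographed'.
(e) Not entailed — the passage has Omar closing the crate, not Yusuf.

(a), (c)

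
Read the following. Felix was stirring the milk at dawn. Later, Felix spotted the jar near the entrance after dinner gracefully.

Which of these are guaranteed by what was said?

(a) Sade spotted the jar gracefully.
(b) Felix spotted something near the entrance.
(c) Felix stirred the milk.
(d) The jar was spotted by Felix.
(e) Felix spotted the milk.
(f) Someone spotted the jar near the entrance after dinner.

(b), (c), (d), (f)

(a) Not entailed — the passage has Felix spotting the jar, not Sade.
(b) Entailed — this follows by dropping conjuncts from the spotting event's description.
(c) Entailed — 'stir' is an activity; 'was stirring' entails that some stirring happened, so 'stirred' holds.
(d) Entailed — every conjunct here is already in the original spotting event.
(e) Not entailed — Felix spotted the jar, not the milk; the milk belongs to the stirring event.
(f) Entailed — every conjunct here is already in the original spotting event.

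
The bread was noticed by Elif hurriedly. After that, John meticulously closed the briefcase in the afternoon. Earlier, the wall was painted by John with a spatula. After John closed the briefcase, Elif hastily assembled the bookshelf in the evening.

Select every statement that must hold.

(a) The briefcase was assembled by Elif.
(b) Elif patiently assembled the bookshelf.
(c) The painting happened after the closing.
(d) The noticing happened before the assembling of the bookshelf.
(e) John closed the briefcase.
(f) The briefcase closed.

(a) Not entailed — Elif assembled the bookshelf, not the briefcase; the briefcase belongs to the closing event.
(b) Not entailed — 'patiently' adds a manner not in (and inconsistent with) the original.
(c) Not entailed — the narrative places the painting before the closing, not after.
(d) Entailed — the narrative places the noticing before the assembling.
(e) Entailed — this follows by dropping conjuncts from the closing event's description.
(f) Entailed — 'John closed the briefcase' is causative; it entails the inchoative 'the briefcase closed'.

(d), (e), (f)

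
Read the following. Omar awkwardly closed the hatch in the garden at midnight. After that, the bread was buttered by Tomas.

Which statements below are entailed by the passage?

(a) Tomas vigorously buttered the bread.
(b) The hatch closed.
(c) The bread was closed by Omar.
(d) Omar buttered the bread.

(b)

(a) Not entailed — 'vigorously' adds information not in the original event.
(b) Entailed — 'Omar closed the hatch' is causative; it entails the inchoative 'the hatch closed'.
(c) Not entailed — Omar closed the hatch, not the bread; the bread belongs to the buttering event.
(d) Not entailed — the passage has Tomas buttering the bread, not Omar.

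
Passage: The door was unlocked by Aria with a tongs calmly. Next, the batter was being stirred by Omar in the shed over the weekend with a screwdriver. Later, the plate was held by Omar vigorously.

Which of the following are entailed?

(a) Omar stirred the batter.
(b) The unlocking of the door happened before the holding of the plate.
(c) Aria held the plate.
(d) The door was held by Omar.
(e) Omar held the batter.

(a) Entailed — 'stir' is an activity; 'was stirring' entails that some stirring happened, so 'stirred' holds.
(b) Entailed — the narrative places the unlocking before the holding.
(c) Not entailed — the passage has Omar holding the plate, not Aria.
(d) Not entailed — Omar held the plate, not the door; the door belongs to the unlocking event.
(e) Not entailed — Omar held the plate, not the batter; the batter belongs to the stirring event.

(a), (b)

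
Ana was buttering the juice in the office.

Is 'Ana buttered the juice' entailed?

no

'was buttering' is progressive; for an accomplishment like 'butter the juice', it doesn't entail completion.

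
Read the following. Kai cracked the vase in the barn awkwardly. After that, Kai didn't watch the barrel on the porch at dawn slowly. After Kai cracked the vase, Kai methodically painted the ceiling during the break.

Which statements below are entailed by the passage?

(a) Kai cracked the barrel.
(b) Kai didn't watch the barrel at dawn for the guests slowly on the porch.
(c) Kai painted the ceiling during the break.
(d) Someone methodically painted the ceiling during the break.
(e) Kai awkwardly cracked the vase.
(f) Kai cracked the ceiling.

(a) Not entailed — Kai cracked the vase, not the barrel; the barrel belongs to the watching event.
(b) Entailed — under negation, adding a further restriction is entailed: if no such watching event occurred, none occurred for the guests either.
(c) Entailed — every conjunct here is already in the original painting event.
(d) Entailed — every conjunct here is already in the original painting event.
(e) Entailed — every conjunct here is already in the original cracking event.
(f) Not entailed — Kai cracked the vase, not the ceiling; the ceiling belongs to the painting event.

(b), (c), (d), (e)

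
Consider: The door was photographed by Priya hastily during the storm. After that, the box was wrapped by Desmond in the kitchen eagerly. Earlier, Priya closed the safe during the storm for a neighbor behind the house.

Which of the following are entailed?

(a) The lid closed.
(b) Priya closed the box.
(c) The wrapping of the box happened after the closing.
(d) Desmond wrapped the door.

(c)

(a) Not entailed — the safe is what closed, not the lid.
(b) Not entailed — Priya closed the safe, not the box; the box belongs to the wrapping event.
(c) Entailed — the narrative places the closing before the wrapping.
(d) Not entailed — Desmond wrapped the box, not the door; the door belongs to the photographing event.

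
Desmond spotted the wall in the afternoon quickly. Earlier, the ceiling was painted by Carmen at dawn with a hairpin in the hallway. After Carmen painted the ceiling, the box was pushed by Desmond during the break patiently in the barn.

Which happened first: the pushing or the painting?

The connectives place the painting before the pushing.

the painting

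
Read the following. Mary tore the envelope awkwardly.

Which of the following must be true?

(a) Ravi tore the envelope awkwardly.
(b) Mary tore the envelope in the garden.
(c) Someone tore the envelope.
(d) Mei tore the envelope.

(c)

(a) Not entailed — the passage has Mary tearing the envelope, not Ravi.
(b) Not entailed — 'in the garden' adds information not in the original event.
(c) Entailed — every conjunct here is already in the original tearing event.
(d) Not entailed — the passage has Mary tearing the envelope, not Mei.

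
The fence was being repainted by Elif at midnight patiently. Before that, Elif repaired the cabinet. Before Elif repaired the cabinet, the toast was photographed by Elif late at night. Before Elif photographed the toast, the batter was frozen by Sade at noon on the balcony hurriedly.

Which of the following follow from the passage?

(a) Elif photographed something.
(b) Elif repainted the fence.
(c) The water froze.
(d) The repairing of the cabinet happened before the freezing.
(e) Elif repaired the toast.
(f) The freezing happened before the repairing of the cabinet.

(a) Entailed — dropping 'late at night' and generalizing the patient leaves a sub-description the original still satisfies.
(b) Not entailed — 'was repainting' is progressive on an accomplishment; it does not entail the completed 'repainted'.
(c) Not entailed — the batter is what froze, not the water.
(d) Not entailed — the narrative places the freezing before the repairing, not after.
(e) Not entailed — Elif repaired the cabinet, not the toast; the toast belongs to the photographing event.
(f) Entailed — the narrative places the freezing before the repairing.

(a), (f)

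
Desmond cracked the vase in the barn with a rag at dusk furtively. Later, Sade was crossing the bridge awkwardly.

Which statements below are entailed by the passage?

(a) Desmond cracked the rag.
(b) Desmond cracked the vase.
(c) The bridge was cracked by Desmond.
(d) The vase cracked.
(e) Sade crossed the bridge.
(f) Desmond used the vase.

(b), (d)

(a) Not entailed — the rag is the instrument, not what was cracked.
(b) Entailed — every conjunct here is already in the original cracking event.
(c) Not entailed — Desmond cracked the vase, not the bridge; the bridge belongs to the crossing event.
(d) Entailed — 'Desmond cracked the vase' is causative; it entails the inchoative 'the vase cracked'.
(e) Not entailed — 'was crossing' is progressive on an accomplishment; it does not entail the completed 'crossed'.
(f) Not entailed — the vase is the patient, not an instrument — Desmond used a rag.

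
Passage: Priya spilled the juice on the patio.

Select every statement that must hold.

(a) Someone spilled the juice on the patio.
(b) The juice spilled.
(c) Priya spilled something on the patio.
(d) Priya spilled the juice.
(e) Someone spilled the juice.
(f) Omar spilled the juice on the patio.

(a) Entailed — the original entails any weakening of itself; this just generalizes the agent.
(b) Entailed — 'Priya spilled the juice' is causative; it entails the inchoative 'the juice spilled'.
(c) Entailed — the original entails any weakening of itself; this just generalizes the patient.
(d) Entailed — dropping 'on the patio' leaves a sub-description the original still satisfies.
(e) Entailed — every conjunct here is already in the original spilling event.
(f) Not entailed — the passage has Priya spilling the juice, not Omar.

(a), (b), (c), (d), (e)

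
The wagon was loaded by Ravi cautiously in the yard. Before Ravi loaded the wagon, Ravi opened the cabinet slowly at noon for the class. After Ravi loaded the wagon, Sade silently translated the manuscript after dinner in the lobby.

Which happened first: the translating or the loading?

The connectives place the loading before the translating.

the loading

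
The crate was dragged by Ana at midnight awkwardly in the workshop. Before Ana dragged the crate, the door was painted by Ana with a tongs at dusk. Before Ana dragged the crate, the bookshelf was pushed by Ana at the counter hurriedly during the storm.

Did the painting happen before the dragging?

The narrative orders the painting before the dragging.

yes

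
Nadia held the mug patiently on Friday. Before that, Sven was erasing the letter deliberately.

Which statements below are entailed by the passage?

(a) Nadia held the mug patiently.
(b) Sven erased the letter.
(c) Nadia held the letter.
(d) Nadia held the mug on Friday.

(a), (d)

(a) Entailed — this follows by dropping conjuncts from the holding event's description.
(b) Not entailed — 'was erasing' is progressive on an accomplishment; it does not entail the completed 'erased'.
(c) Not entailed — Nadia held the mug, not the letter; the letter belongs to the erasing event.
(d) Entailed — this follows by dropping conjuncts from the holding event's description.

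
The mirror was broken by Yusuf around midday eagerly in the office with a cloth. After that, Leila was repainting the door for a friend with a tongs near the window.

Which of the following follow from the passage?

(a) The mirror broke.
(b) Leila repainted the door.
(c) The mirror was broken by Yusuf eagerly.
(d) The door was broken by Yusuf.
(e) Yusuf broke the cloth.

(a), (c)

(a) Entailed — 'Yusuf broke the mirror' is causative; it entails the inchoative 'the mirror broke'.
(b) Not entailed — 'was repainting' is progressive on an accomplishment; it does not entail the completed 'repainted'.
(c) Entailed — every conjunct here is already in the original breaking event.
(d) Not entailed — Yusuf broke the mirror, not the door; the door belongs to the repainting event.
(e) Not entailed — the cloth is the instrument, not what was broken.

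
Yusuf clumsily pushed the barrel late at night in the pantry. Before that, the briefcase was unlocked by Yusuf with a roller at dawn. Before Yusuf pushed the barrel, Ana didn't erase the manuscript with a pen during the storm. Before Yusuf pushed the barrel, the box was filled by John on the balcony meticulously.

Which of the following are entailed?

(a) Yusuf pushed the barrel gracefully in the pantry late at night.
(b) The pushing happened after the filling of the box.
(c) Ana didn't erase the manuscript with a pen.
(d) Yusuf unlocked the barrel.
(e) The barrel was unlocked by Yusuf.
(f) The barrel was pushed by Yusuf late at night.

(a) Not entailed — 'gracefully' adds a manner not in (and inconsistent with) the original.
(b) Entailed — the narrative places the filling before the pushing.
(c) Not entailed — dropping 'during the storm' under negation is not valid — the original leaves open that Ana erased the manuscript some other way.
(d) Not entailed — Yusuf unlocked the briefcase, not the barrel; the barrel belongs to the pushing event.
(e) Not entailed — Yusuf unlocked the briefcase, not the barrel; the barrel belongs to the pushing event.
(f) Entailed — this follows by dropping conjuncts from the pushing event's description.

(b), (f)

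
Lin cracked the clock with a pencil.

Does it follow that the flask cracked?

Nothing is said about any flask; only the clock is affected.

no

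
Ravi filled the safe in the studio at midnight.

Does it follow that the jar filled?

no

Nothing is said about any jar; only the safe is affected.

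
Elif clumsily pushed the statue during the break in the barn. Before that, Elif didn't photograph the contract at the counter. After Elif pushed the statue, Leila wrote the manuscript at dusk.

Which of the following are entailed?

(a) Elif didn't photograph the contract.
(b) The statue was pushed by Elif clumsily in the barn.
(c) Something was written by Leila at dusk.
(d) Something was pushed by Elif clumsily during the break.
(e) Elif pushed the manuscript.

(b), (c), (d)

(a) Not entailed — dropping 'at the counter' under negation is not valid — the original leaves open that Elif photographed the contract some other way.
(b) Entailed — this follows by dropping conjuncts from the pushing event's description.
(c) Entailed — generalizing the patient leaves a sub-description the original still satisfies.
(d) Entailed — dropping 'in the barn' and generalizing the patient leaves a sub-description the original still satisfies.
(e) Not entailed — Elif pushed the statue, not the manuscript; the manuscript belongs to the writing event.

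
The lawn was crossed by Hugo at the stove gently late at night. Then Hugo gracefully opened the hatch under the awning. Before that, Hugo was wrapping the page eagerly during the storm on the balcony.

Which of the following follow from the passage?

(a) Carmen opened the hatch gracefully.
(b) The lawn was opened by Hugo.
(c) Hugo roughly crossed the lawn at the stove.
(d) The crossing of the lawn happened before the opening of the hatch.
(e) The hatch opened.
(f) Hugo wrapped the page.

(a) Not entailed — the passage has Hugo opening the hatch, not Carmen.
(b) Not entailed — Hugo opened the hatch, not the lawn; the lawn belongs to the crossing event.
(c) Not entailed — 'roughly' adds a manner not in (and inconsistent with) the original.
(d) Entailed — the narrative places the crossing before the opening.
(e) Entailed — 'Hugo opened the hatch' is causative; it entails the inchoative 'the hatch opened'.
(f) Not entailed — 'was wrapping' is progressive on an accomplishment; it does not entail the completed 'wrapped'.

(d), (e)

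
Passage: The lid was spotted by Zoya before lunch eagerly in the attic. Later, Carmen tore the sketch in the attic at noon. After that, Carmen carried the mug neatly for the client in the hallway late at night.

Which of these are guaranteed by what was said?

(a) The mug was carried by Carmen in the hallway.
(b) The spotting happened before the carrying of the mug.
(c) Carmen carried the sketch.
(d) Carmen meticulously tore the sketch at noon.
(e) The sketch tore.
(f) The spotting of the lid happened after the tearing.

(a), (b), (e)

(a) Entailed — this follows by dropping conjuncts from the carrying event's description.
(b) Entailed — the narrative places the spotting before the carrying.
(c) Not entailed — Carmen carried the mug, not the sketch; the sketch belongs to the tearing event.
(d) Not entailed — 'meticulously' adds information not in the original event.
(e) Entailed — 'Carmen tore the sketch' is causative; it entails the inchoative 'the sketch tore'.
(f) Not entailed — the narrative places the spotting before the tearing, not after.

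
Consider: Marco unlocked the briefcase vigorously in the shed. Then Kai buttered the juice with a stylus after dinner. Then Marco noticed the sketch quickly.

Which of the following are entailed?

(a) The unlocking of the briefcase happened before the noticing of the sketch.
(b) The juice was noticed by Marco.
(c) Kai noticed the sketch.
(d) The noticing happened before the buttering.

(a) Entailed — the narrative places the unlocking before the noticing.
(b) Not entailed — Marco noticed the sketch, not the juice; the juice belongs to the buttering event.
(c) Not entailed — the passage has Marco noticing the sketch, not Kai.
(d) Not entailed — the narrative places the buttering before the noticing, not after.

(a)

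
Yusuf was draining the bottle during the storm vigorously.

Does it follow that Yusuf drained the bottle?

'was draining' is progressive; for an accomplishment like 'drain the bottle', it doesn't entail completion.

no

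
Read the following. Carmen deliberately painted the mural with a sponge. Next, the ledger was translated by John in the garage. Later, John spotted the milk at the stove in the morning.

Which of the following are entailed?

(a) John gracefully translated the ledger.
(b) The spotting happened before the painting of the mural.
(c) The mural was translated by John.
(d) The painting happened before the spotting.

(a) Not entailed — 'gracefully' adds information not in the original event.
(b) Not entailed — the narrative places the painting before the spotting, not after.
(c) Not entailed — John translated the ledger, not the mural; the mural belongs to the painting event.
(d) Entailed — the narrative places the painting before the spotting.

(d)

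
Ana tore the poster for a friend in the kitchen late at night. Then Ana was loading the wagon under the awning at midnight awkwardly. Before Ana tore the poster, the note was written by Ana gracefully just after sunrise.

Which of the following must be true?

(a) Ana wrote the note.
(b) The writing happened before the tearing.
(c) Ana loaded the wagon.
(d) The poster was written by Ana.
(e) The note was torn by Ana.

(a) Entailed — this follows by dropping conjuncts from the writing event's description.
(b) Entailed — the narrative places the writing before the tearing.
(c) Not entailed — 'was loading' is progressive on an accomplishment; it does not entail the completed 'loaded'.
(d) Not entailed — Ana wrote the note, not the poster; the poster belongs to the tearing event.
(e) Not entailed — Ana tore the poster, not the note; the note belongs to the writing event.

(a), (b)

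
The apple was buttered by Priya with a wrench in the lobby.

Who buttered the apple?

Priya

'Priya' marks the agent of the buttering event.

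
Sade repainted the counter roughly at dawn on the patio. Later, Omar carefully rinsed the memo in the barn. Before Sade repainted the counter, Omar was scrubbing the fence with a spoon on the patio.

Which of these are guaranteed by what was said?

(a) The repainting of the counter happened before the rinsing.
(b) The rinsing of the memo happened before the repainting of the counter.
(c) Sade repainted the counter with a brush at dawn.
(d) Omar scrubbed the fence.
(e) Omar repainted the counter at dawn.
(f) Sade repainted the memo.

(a), (d)

(a) Entailed — the narrative places the repainting before the rinsing.
(b) Not entailed — the narrative places the repainting before the rinsing, not after.
(c) Not entailed — 'with a brush' adds information not in the original event.
(d) Entailed — 'scrub' is an activity; 'was scrubbing' entails that some scrubbing happened, so 'scrubbed' holds.
(e) Not entailed — the passage has Sade repainting the counter, not Omar.
(f) Not entailed — Sade repainted the counter, not the memo; the memo belongs to the rinsing event.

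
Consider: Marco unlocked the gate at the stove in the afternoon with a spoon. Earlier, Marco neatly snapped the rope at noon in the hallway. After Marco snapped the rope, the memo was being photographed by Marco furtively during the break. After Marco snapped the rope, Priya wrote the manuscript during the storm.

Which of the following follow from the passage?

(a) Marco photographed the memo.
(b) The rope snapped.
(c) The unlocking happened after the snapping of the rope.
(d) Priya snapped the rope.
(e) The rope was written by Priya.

(a) Not entailed — 'was photographing' is progressive on an accomplishment; it does not entail the completed 'photographed'.
(b) Entailed — 'Marco snapped the rope' is causative; it entails the inchoative 'the rope snapped'.
(c) Entailed — the narrative places the snapping before the unlocking.
(d) Not entailed — the passage has Marco snapping the rope, not Priya.
(e) Not entailed — Priya wrote the manuscript, not the rope; the rope belongs to the snapping event.

(b), (c)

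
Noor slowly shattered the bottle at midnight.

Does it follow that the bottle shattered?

yes

'Noor shattered the bottle' is the causative; it entails the inchoative 'the bottle shattered'.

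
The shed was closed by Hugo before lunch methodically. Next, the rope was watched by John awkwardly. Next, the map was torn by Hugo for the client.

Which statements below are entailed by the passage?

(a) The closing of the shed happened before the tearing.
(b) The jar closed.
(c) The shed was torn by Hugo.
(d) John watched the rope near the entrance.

(a)

(a) Entailed — the narrative places the closing before the tearing.
(b) Not entailed — the shed is what closed, not the jar.
(c) Not entailed — Hugo tore the map, not the shed; the shed belongs to the closing event.
(d) Not entailed — 'near the entrance' adds information not in the original event.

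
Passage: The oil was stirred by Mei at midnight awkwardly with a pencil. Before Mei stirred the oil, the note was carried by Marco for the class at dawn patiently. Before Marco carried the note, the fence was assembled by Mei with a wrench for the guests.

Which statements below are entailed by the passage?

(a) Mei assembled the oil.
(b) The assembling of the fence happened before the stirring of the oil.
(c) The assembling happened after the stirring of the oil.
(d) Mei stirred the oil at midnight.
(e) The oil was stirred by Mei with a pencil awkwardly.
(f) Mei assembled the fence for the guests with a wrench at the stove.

(a) Not entailed — Mei assembled the fence, not the oil; the oil belongs to the stirring event.
(b) Entailed — the narrative places the assembling before the stirring.
(c) Not entailed — the narrative places the assembling before the stirring, not after.
(d) Entailed — every conjunct here is already in the original stirring event.
(e) Entailed — this follows by dropping conjuncts from the stirring event's description.
(f) Not entailed — 'at the stove' adds information not in the original event.

(b), (d), (e)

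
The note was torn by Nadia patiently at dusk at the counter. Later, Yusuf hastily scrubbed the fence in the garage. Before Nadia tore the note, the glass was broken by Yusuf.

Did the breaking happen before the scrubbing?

yes

The narrative orders the breaking before the scrubbing.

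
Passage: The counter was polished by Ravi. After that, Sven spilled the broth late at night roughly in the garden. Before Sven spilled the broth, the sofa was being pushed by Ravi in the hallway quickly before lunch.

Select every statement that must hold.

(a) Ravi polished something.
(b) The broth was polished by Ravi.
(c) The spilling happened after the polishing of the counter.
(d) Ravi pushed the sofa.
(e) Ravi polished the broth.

(a), (c), (d)

(a) Entailed — the original entails any weakening of itself; this just generalizes the patient.
(b) Not entailed — Ravi polished the counter, not the broth; the broth belongs to the spilling event.
(c) Entailed — the narrative places the polishing before the spilling.
(d) Entailed — 'push' is an activity; 'was pushing' entails that some pushing happened, so 'pushed' holds.
(e) Not entailed — Ravi polished the counter, not the broth; the broth belongs to the spilling event.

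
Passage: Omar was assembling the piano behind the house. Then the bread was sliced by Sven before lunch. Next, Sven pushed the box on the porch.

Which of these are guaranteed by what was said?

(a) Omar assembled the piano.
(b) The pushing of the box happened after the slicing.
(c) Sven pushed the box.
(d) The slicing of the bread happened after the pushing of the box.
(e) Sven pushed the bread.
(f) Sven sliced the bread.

(b), (c), (f)

(a) Not entailed — 'was assembling' is progressive on an accomplishment; it does not entail the completed 'assembled'.
(b) Entailed — the narrative places the slicing before the pushing.
(c) Entailed — every conjunct here is already in the original pushing event.
(d) Not entailed — the narrative places the slicing before the pushing, not after.
(e) Not entailed — Sven pushed the box, not the bread; the bread belongs to the slicing event.
(f) Entailed — every conjunct here is already in the original slicing event.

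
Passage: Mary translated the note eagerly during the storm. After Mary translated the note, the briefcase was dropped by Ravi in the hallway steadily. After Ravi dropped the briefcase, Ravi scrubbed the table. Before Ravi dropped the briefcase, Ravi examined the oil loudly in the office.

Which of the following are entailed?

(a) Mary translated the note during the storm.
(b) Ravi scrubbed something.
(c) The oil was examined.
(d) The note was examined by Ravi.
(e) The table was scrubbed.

(a), (b), (c), (e)

(a) Entailed — the original entails any weakening of itself; this just drops 'eagerly'.
(b) Entailed — every conjunct here is already in the original scrubbing event.
(c) Entailed — every conjunct here is already in the original examining event.
(d) Not entailed — Ravi examined the oil, not the note; the note belongs to the translating event.
(e) Entailed — this follows by dropping conjuncts from the scrubbing event's description.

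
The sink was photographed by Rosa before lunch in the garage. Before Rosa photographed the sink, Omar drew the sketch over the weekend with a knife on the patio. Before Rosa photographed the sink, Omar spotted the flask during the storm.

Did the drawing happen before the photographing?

yes

The narrative orders the drawing before the photographing.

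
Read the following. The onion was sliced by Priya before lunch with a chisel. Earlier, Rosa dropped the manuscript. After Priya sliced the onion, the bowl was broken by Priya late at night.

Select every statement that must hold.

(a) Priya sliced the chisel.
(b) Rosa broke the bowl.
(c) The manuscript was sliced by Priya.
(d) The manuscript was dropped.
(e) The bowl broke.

(a) Not entailed — the chisel is the instrument, not what was sliced.
(b) Not entailed — the passage has Priya breaking the bowl, not Rosa.
(c) Not entailed — Priya sliced the onion, not the manuscript; the manuscript belongs to the dropping event.
(d) Entailed — every conjunct here is already in the original dropping event.
(e) Entailed — 'Priya broke the bowl' is causative; it entails the inchoative 'the bowl broke'.

(d), (e)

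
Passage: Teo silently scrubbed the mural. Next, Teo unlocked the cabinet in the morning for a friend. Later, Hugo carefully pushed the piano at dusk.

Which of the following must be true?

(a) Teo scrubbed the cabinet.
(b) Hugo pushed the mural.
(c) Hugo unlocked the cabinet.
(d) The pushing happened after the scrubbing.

(a) Not entailed — Teo scrubbed the mural, not the cabinet; the cabinet belongs to the unlocking event.
(b) Not entailed — Hugo pushed the piano, not the mural; the mural belongs to the scrubbing event.
(c) Not entailed — the passage has Teo unlocking the cabinet, not Hugo.
(d) Entailed — the narrative places the scrubbing before the pushing.

(d)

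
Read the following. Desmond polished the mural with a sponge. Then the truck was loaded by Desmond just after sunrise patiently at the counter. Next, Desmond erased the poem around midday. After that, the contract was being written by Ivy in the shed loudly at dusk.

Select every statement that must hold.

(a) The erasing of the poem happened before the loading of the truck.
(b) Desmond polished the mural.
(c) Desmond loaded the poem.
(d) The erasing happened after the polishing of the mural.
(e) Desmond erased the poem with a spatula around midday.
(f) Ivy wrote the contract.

(a) Not entailed — the narrative places the loading before the erasing, not after.
(b) Entailed — the original entails any weakening of itself; this just drops 'with a sponge'.
(c) Not entailed — Desmond loaded the truck, not the poem; the poem belongs to the erasing event.
(d) Entailed — the narrative places the polishing before the erasing.
(e) Not entailed — 'with a spatula' adds information not in the original event.
(f) Not entailed — 'was writing' is progressive on an accomplishment; it does not entail the completed 'wrote'.

(b), (d)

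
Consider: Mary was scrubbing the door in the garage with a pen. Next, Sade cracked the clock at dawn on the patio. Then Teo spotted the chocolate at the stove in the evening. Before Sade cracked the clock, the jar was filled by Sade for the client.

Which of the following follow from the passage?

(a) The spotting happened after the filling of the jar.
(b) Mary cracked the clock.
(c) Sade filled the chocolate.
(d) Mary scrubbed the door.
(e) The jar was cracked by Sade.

(a) Entailed — the narrative places the filling before the spotting.
(b) Not entailed — the passage has Sade cracking the clock, not Mary.
(c) Not entailed — Sade filled the jar, not the chocolate; the chocolate belongs to the spotting event.
(d) Entailed — 'scrub' is an activity; 'was scrubbing' entails that some scrubbing happened, so 'scrubbed' holds.
(e) Not entailed — Sade cracked the clock, not the jar; the jar belongs to the filling event.

(a), (d)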